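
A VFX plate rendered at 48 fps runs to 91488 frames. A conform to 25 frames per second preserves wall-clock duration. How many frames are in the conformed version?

47650 frames

Target frames = source frames × (target rate / source rate) = 91488 × (25)/(48) = 91488 × 25/48 = 47650.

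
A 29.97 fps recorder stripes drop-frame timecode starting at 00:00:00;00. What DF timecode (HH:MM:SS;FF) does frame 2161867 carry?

Each 10-minute DF block holds 10 × 60 × 30 − 9 × 2 = 17982 frames. 2161867 ÷ 17982 → 120 full blocks, remainder 4027.
Within the partial block the first minute is 1800 frames and each further minute 1798, so 2 further minute boundaries passed. Total skipped labels = 18 × 120 + 2 × 2 = 2164.
Non-drop label index = 2161867 + 2164 = 2164031; at 30 labels/s that is 20:02:14:11, i.e. DF 20:02:14;11.

20:02:14;11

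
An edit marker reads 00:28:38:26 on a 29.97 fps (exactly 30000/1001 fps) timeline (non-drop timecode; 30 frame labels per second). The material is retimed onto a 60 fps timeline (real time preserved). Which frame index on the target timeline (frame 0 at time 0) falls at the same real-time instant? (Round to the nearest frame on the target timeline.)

frame 103235

Source frame index: (0×3600 + 28×60 + 38) × 30 + 26 = 51566.
Real time: 51566 / (30000/1001) = 25808783/15000 s.
Target frame: (25808783/15000) × (60) = 25808783/250 ≈ 103235.132 → 103235.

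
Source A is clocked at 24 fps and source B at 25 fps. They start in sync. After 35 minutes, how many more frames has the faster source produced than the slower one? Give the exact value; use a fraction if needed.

35 min = 2100 s.
A emits 24 × 2100 = 50400 frames; B emits 25 × 2100 = 52500.
Difference = 2100 frames; B is ahead of A.

2100 frames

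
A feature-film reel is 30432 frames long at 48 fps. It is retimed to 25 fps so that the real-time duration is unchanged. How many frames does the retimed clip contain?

Target frames = source frames × (target rate / source rate) = 30432 × (25)/(48) = 30432 × 25/48 = 15850.

15850 frames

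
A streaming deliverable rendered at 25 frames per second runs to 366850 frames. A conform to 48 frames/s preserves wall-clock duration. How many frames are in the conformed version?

704352 frames

Target frames = source frames × (target rate / source rate) = 366850 × (48)/(25) = 366850 × 48/25 = 704352.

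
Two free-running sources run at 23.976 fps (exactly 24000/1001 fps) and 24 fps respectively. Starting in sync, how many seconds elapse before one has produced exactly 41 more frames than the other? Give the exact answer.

41041/24 seconds

The gap grows by |24 − 24000/1001| = 24/1001 frames per second.
Time for a 41-frame gap: 41 ÷ (24/1001) = 41041/24 s.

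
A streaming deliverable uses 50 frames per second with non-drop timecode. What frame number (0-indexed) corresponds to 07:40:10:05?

1380505

Total seconds to the label: (7 × 3600 + 40 × 60 + 10) = 27610.
Frame index = 27610 × 50 + 5 = 1380505.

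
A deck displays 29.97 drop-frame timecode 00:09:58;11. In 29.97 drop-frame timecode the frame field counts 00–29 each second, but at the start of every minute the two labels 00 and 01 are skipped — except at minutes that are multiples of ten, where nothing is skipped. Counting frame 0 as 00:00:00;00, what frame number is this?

Complete 10-minute blocks: 0, each 17982 frames → 0.
Remaining 9 whole minutes in the current block: 1800 + 8 × 1798 = 16184 frames.
Within the current minute: 58 × 30 + 11 − 2 = 1749 (labels ;00/;01 skipped at this minute). Total = 0 + 16184 + 1749 = 17933.

17933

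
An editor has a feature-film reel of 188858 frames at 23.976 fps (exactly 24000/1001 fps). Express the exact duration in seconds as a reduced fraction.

94523429/12000 seconds

Running time = 188858 ÷ (24000/1001) = 188858 × 1001/24000 = 94523429/12000 s.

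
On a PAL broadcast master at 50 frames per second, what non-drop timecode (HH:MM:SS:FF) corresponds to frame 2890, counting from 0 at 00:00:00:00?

00:00:57:40

2890 ÷ 50 = 57 full seconds, remainder 40 frames.
57 s = 0 h 0 min 57 s.
Timecode: 00:00:57:40.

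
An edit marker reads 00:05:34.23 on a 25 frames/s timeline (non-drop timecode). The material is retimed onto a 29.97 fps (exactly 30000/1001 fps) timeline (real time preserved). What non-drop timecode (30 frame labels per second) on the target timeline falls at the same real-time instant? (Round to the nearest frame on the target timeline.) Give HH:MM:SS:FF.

00:05:34:18

Source frame index: (0×3600 + 5×60 + 34) × 25 + 23 = 8373.
Real time: 8373 / (25) = 8373/25 s.
Target frame: (8373/25) × (30000/1001) = 10047600/1001 ≈ 10037.562 → 10038.
At 30 labels/s: frame 10038 → 00:05:34:18.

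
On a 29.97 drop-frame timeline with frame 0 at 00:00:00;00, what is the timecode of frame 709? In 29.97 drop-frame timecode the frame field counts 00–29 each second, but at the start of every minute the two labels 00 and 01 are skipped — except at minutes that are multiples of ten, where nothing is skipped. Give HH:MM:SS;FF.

Ten DF minutes hold 17982 frames, so frame 709 lies in block 0 (frames 0–17981) with 709 frames into that block.
The block's first minute is 1800 frames and the rest 1798 each; 709 frames reaches minute 0, so 0 × 18 + 0 × 2 = 0 labels have been skipped so far.
Adding those back, label number 709 + 0 = 709 at 30 labels/s is 23 s + 19 f = 0 h 0 min 23 s frame 19, i.e. 00:00:23;19.

00:00:23;19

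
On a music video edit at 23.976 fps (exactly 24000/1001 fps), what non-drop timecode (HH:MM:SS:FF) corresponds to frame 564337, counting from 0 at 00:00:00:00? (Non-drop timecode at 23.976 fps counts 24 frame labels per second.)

06:31:54:01

564337 ÷ 24 = 23514 full seconds, remainder 1 frame.
23514 s = 6 h 31 min 54 s.
Timecode: 06:31:54:01.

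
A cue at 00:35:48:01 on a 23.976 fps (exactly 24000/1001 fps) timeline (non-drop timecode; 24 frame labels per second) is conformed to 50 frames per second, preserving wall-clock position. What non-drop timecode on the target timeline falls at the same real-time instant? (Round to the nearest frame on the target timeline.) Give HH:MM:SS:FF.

Source frame index: (0×3600 + 35×60 + 48) × 24 + 1 = 51553.
Real time: 51553 / (24000/1001) = 51604553/24000 s.
Target frame: (51604553/24000) × (50) = 51604553/480 ≈ 107509.485 → 107509.
At 50 labels/s: frame 107509 → 00:35:50:09.

00:35:50:09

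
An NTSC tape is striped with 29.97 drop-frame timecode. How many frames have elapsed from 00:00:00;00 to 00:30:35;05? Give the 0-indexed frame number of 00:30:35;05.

As if non-drop at 30 labels/s: (0 × 3600 + 30 × 60 + 35) × 30 + 5 = 55055.
Minute boundaries passed: 30; those not divisible by 10: 30 − 3 = 27; dropped labels = 2 × 27 = 54.
Actual frame index = 55055 − 54 = 55001.

55001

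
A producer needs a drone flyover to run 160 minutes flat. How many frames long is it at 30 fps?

288000 frames

160 min = 9600 s.
Frames = 9600 × 30 = 288000.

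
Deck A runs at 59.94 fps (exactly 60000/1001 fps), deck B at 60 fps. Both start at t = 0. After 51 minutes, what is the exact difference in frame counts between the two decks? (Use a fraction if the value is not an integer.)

183600/1001 frames

51 min = 3060 s.
A emits 60000/1001 × 3060 = 183600000/1001 frames; B emits 60 × 3060 = 183600.
Difference = 183600/1001 frames (≈ 183.4166); B is ahead of A.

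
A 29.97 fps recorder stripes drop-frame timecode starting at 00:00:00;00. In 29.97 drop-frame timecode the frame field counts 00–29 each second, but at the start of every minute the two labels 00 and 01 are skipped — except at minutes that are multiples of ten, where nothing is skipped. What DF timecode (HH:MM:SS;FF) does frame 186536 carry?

Ten DF minutes hold 17982 frames, so frame 186536 lies in block 10 (frames 179820–197801) with 6716 frames into that block.
The block's first minute is 1800 frames and the rest 1798 each; 6716 frames reaches minute 3, so 10 × 18 + 3 × 2 = 186 labels have been skipped so far.
Adding those back, label number 186536 + 186 = 186722 at 30 labels/s is 6224 s + 2 f = 1 h 43 min 44 s frame 2, i.e. 01:43:44;02.

01:43:44;02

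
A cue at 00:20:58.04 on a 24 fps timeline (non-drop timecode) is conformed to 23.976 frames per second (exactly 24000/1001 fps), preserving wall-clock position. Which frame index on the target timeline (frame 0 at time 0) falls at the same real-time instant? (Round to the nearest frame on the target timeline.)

Source frame index: (0×3600 + 20×60 + 58) × 24 + 4 = 30196.
Real time: 30196 / (24) = 7549/6 s.
Target frame: (7549/6) × (24000/1001) = 30196000/1001 ≈ 30165.834 → 30166.

frame 30166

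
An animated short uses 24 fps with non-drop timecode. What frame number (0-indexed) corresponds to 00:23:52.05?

34373

Total seconds to the label: (0 × 3600 + 23 × 60 + 52) = 1432.
Frame index = 1432 × 24 + 5 = 34373.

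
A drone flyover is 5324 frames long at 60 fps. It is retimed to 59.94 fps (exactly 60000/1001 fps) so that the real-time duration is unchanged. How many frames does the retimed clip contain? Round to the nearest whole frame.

5319 frames

Frames at target rate = 5324 × (60000/1001) / (60) = 484000/91 ≈ 5318.681.
Nearest whole frame: 5319.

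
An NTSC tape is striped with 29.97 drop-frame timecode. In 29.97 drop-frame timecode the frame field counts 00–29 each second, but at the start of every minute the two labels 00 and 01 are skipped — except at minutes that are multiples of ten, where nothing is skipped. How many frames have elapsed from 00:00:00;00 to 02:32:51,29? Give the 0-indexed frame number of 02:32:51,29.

Complete 10-minute blocks: 15, each 17982 frames → 269730.
Remaining 2 whole minutes in the current block: 1800 + 1 × 1798 = 3598 frames.
Within the current minute: 51 × 30 + 29 − 2 = 1557 (labels ;00/;01 skipped at this minute). Total = 269730 + 3598 + 1557 = 274885.

274885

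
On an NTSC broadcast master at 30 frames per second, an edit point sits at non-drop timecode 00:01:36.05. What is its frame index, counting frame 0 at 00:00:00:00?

Total seconds to the label: (0 × 3600 + 1 × 60 + 36) = 96.
Frame index = 96 × 30 + 5 = 2885.

2885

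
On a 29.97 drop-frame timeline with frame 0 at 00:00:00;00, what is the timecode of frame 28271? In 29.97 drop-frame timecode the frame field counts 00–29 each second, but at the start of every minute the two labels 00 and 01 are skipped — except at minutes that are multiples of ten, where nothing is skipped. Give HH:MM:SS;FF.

00:15:43;09

Ten DF minutes hold 17982 frames, so frame 28271 lies in block 1 (frames 17982–35963) with 10289 frames into that block.
The block's first minute is 1800 frames and the rest 1798 each; 10289 frames reaches minute 5, so 1 × 18 + 5 × 2 = 28 labels have been skipped so far.
Adding those back, label number 28271 + 28 = 28299 at 30 labels/s is 943 s + 9 f = 0 h 15 min 43 s frame 9, i.e. 00:15:43;09.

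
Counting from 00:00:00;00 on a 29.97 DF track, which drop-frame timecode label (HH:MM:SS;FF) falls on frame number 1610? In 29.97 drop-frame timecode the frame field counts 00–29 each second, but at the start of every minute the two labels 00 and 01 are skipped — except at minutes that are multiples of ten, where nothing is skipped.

00:00:53;20

Ten DF minutes hold 17982 frames, so frame 1610 lies in block 0 (frames 0–17981) with 1610 frames into that block.
The block's first minute is 1800 frames and the rest 1798 each; 1610 frames reaches minute 0, so 0 × 18 + 0 × 2 = 0 labels have been skipped so far.
Adding those back, label number 1610 + 0 = 1610 at 30 labels/s is 53 s + 20 f = 0 h 0 min 53 s frame 20, i.e. 00:00:53;20.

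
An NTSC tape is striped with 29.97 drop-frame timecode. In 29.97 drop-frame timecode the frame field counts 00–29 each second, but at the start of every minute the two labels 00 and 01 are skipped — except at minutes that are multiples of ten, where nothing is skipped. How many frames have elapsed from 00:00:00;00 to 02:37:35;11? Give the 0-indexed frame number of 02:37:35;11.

283377

As if non-drop at 30 labels/s: (2 × 3600 + 37 × 60 + 35) × 30 + 11 = 283661.
Minute boundaries passed: 157; those not divisible by 10: 157 − 15 = 142; dropped labels = 2 × 142 = 284.
Actual frame index = 283661 − 284 = 283377.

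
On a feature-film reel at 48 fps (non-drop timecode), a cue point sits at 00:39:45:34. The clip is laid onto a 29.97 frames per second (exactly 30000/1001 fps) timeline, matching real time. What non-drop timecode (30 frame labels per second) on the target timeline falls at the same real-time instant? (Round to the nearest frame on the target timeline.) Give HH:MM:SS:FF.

00:39:43:10

Source frame index: (0×3600 + 39×60 + 45) × 48 + 34 = 114514.
Real time: 114514 / (48) = 57257/24 s.
Target frame: (57257/24) × (30000/1001) = 71571250/1001 ≈ 71499.750 → 71500.
At 30 labels/s: frame 71500 → 00:39:43:10.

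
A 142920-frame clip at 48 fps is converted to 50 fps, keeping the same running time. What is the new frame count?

148875 frames

Target frames = source frames × (target rate / source rate) = 142920 × (50)/(48) = 142920 × 25/24 = 148875.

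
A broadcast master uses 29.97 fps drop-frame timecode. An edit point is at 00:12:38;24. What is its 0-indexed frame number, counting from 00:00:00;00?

As if non-drop at 30 labels/s: (0 × 3600 + 12 × 60 + 38) × 30 + 24 = 22764.
Minute boundaries passed: 12; those not divisible by 10: 12 − 1 = 11; dropped labels = 2 × 11 = 22.
Actual frame index = 22764 − 22 = 22742.

22742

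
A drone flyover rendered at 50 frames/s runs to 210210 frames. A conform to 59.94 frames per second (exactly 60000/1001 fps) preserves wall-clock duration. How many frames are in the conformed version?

252000 frames

Target frames = source frames × (target rate / source rate) = 210210 × (60000/1001)/(50) = 210210 × 1200/1001 = 252000.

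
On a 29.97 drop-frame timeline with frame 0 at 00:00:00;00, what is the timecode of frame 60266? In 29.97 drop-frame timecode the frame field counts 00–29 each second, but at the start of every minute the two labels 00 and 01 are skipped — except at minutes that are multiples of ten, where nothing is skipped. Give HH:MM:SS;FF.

00:33:30;26

Each 10-minute DF block holds 10 × 60 × 30 − 9 × 2 = 17982 frames. 60266 ÷ 17982 → 3 full blocks, remainder 6320.
Within the partial block the first minute is 1800 frames and each further minute 1798, so 3 further minute boundaries passed. Total skipped labels = 18 × 3 + 2 × 3 = 60.
Non-drop label index = 60266 + 60 = 60326; at 30 labels/s that is 00:33:30:26, i.e. DF 00:33:30;26.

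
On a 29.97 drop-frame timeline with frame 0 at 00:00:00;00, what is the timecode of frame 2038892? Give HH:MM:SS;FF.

Ten DF minutes hold 17982 frames, so frame 2038892 lies in block 113 (frames 2031966–2049947) with 6926 frames into that block.
The block's first minute is 1800 frames and the rest 1798 each; 6926 frames reaches minute 3, so 113 × 18 + 3 × 2 = 2040 labels have been skipped so far.
Adding those back, label number 2038892 + 2040 = 2040932 at 30 labels/s is 68031 s + 2 f = 18 h 53 min 51 s frame 2, i.e. 18:53:51;02.

18:53:51;02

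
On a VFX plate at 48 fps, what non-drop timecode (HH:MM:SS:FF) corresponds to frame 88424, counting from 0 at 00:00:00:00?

00:30:42:08

88424 ÷ 48 = 1842 full seconds, remainder 8 frames.
1842 s = 0 h 30 min 42 s.
Timecode: 00:30:42:08.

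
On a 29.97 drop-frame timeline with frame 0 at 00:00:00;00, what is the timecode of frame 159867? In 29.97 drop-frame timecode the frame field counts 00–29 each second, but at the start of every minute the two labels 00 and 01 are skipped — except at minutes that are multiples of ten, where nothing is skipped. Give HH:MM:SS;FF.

01:28:54;07

Ten DF minutes hold 17982 frames, so frame 159867 lies in block 8 (frames 143856–161837) with 16011 frames into that block.
The block's first minute is 1800 frames and the rest 1798 each; 16011 frames reaches minute 8, so 8 × 18 + 8 × 2 = 160 labels have been skipped so far.
Adding those back, label number 159867 + 160 = 160027 at 30 labels/s is 5334 s + 7 f = 1 h 28 min 54 s frame 7, i.e. 01:28:54;07.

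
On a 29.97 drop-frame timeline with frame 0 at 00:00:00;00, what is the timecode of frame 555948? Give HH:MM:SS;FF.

05:09:10;06

Each 10-minute DF block holds 10 × 60 × 30 − 9 × 2 = 17982 frames. 555948 ÷ 17982 → 30 full blocks, remainder 16488.
Within the partial block the first minute is 1800 frames and each further minute 1798, so 9 further minute boundaries passed. Total skipped labels = 18 × 30 + 2 × 9 = 558.
Non-drop label index = 555948 + 558 = 556506; at 30 labels/s that is 05:09:10:06, i.e. DF 05:09:10;06.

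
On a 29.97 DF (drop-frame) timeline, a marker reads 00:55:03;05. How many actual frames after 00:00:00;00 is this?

As if non-drop at 30 labels/s: (0 × 3600 + 55 × 60 + 3) × 30 + 5 = 99095.
Minute boundaries passed: 55; those not divisible by 10: 55 − 5 = 50; dropped labels = 2 × 50 = 100.
Actual frame index = 99095 − 100 = 98995.

98995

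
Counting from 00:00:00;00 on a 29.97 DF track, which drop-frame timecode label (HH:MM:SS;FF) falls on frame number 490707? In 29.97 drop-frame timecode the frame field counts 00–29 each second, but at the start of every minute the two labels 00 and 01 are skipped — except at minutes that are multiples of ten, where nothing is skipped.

Each 10-minute DF block holds 10 × 60 × 30 − 9 × 2 = 17982 frames. 490707 ÷ 17982 → 27 full blocks, remainder 5193.
Within the partial block the first minute is 1800 frames and each further minute 1798, so 2 further minute boundaries passed. Total skipped labels = 18 × 27 + 2 × 2 = 490.
Non-drop label index = 490707 + 490 = 491197; at 30 labels/s that is 04:32:53:07, i.e. DF 04:32:53;07.

04:32:53;07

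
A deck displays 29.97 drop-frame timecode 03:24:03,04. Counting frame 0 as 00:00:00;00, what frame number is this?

Complete 10-minute blocks: 20, each 17982 frames → 359640.
Remaining 4 whole minutes in the current block: 1800 + 3 × 1798 = 7194 frames.
Within the current minute: 3 × 30 + 4 − 2 = 92 (labels ;00/;01 skipped at this minute). Total = 359640 + 7194 + 92 = 366926.

366926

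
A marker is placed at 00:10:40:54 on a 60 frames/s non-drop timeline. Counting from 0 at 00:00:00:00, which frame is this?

frame 38454

Total seconds to the label: (0 × 3600 + 10 × 60 + 40) = 640.
Frame index = 640 × 60 + 54 = 38454.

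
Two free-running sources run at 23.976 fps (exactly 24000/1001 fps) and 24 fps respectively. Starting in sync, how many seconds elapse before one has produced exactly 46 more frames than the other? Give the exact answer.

The gap grows by |24 − 24000/1001| = 24/1001 frames per second.
Time for a 46-frame gap: 46 ÷ (24/1001) = 23023/12 s.

23023/12 seconds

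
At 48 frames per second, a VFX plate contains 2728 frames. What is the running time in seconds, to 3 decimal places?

Running time = 2728 × 1/48 = 341/6 s ≈ 56.833 s.

56.833 seconds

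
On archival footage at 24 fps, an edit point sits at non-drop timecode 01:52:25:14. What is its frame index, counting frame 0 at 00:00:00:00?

Total seconds to the label: (1 × 3600 + 52 × 60 + 25) = 6745.
Frame index = 6745 × 24 + 14 = 161894.

frame 161894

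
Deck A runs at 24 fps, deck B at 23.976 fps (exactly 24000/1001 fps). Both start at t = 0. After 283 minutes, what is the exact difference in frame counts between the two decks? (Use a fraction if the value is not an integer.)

407520/1001 frames

283 min = 16980 s.
A emits 24 × 16980 = 407520 frames; B emits 24000/1001 × 16980 = 407520000/1001.
Difference = 407520/1001 frames (≈ 407.1129); B is behind A.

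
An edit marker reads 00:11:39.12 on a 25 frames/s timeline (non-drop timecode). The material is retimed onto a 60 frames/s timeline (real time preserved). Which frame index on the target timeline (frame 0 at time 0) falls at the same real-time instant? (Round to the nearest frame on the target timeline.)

frame 41969

Source frame index: (0×3600 + 11×60 + 39) × 25 + 12 = 17487.
Real time: 17487 / (25) = 17487/25 s.
Target frame: (17487/25) × (60) = 209844/5 ≈ 41968.800 → 41969.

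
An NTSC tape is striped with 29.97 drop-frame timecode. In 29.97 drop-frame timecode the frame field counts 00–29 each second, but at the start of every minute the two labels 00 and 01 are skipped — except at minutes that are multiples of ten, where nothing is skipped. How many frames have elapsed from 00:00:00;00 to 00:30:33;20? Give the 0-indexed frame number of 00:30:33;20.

54956

As if non-drop at 30 labels/s: (0 × 3600 + 30 × 60 + 33) × 30 + 20 = 55010.
Minute boundaries passed: 30; those not divisible by 10: 30 − 3 = 27; dropped labels = 2 × 27 = 54.
Actual frame index = 55010 − 54 = 54956.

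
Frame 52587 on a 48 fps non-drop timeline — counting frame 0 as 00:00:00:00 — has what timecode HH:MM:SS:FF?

52587 ÷ 48 = 1095 full seconds, remainder 27 frames.
1095 s = 0 h 18 min 15 s.
Timecode: 00:18:15:27.

00:18:15:27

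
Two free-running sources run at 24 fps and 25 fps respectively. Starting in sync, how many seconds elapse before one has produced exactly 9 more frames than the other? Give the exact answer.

9 seconds

The gap grows by |25 − 24| = 1 frame per second.
Time for a 9-frame gap: 9 ÷ (1) = 9 s.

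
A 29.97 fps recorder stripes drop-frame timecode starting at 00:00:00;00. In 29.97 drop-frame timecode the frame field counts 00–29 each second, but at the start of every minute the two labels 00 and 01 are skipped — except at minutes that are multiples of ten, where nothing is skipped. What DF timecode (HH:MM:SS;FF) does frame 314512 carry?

02:54:54;06

Each 10-minute DF block holds 10 × 60 × 30 − 9 × 2 = 17982 frames. 314512 ÷ 17982 → 17 full blocks, remainder 8818.
Within the partial block the first minute is 1800 frames and each further minute 1798, so 4 further minute boundaries passed. Total skipped labels = 18 × 17 + 2 × 4 = 314.
Non-drop label index = 314512 + 314 = 314826; at 30 labels/s that is 02:54:54:06, i.e. DF 02:54:54;06.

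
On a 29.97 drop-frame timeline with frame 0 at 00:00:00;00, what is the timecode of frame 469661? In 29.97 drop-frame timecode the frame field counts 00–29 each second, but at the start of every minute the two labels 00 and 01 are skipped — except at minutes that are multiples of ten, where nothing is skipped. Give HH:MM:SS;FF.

Ten DF minutes hold 17982 frames, so frame 469661 lies in block 26 (frames 467532–485513) with 2129 frames into that block.
The block's first minute is 1800 frames and the rest 1798 each; 2129 frames reaches minute 1, so 26 × 18 + 1 × 2 = 470 labels have been skipped so far.
Adding those back, label number 469661 + 470 = 470131 at 30 labels/s is 15671 s + 1 f = 4 h 21 min 11 s frame 1, i.e. 04:21:11;01.

04:21:11;01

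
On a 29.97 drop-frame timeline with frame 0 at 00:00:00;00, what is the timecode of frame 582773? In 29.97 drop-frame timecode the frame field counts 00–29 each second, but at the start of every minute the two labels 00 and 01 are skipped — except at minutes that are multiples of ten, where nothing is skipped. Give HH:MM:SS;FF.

05:24:05;07

Each 10-minute DF block holds 10 × 60 × 30 − 9 × 2 = 17982 frames. 582773 ÷ 17982 → 32 full blocks, remainder 7349.
Within the partial block the first minute is 1800 frames and each further minute 1798, so 4 further minute boundaries passed. Total skipped labels = 18 × 32 + 2 × 4 = 584.
Non-drop label index = 582773 + 584 = 583357; at 30 labels/s that is 05:24:05:07, i.e. DF 05:24:05;07.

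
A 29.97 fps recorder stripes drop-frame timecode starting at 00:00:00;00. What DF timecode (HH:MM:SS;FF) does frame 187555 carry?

01:44:18;03

Each 10-minute DF block holds 10 × 60 × 30 − 9 × 2 = 17982 frames. 187555 ÷ 17982 → 10 full blocks, remainder 7735.
Within the partial block the first minute is 1800 frames and each further minute 1798, so 4 further minute boundaries passed. Total skipped labels = 18 × 10 + 2 × 4 = 188.
Non-drop label index = 187555 + 188 = 187743; at 30 labels/s that is 01:44:18:03, i.e. DF 01:44:18;03.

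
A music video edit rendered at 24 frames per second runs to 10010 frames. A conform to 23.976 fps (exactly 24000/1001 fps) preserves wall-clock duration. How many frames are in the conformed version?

10000 frames

Target frames = source frames × (target rate / source rate) = 10010 × (24000/1001)/(24) = 10010 × 1000/1001 = 10000.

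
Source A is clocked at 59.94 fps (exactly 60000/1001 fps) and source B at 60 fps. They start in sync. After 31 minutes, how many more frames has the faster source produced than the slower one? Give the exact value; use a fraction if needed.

111600/1001 frames

31 min = 1860 s.
A emits 60000/1001 × 1860 = 111600000/1001 frames; B emits 60 × 1860 = 111600.
Difference = 111600/1001 frames (≈ 111.4885); B is ahead of A.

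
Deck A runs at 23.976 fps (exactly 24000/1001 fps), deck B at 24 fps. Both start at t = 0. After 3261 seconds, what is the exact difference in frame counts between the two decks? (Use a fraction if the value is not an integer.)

A emits 24000/1001 × 3261 = 78264000/1001 frames; B emits 24 × 3261 = 78264.
Difference = 78264/1001 frames (≈ 78.1858); B is ahead of A.

78264/1001 frames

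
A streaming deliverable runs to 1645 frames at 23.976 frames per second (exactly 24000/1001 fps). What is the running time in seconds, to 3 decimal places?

68.610 seconds

Running time = 1645 × 1001/24000 = 329329/4800 s ≈ 68.610 s.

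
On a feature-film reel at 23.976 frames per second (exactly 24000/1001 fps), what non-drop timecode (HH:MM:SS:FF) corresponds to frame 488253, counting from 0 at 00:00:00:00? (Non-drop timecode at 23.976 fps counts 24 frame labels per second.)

05:39:03:21

488253 ÷ 24 = 20343 full seconds, remainder 21 frames.
20343 s = 5 h 39 min 3 s.
Timecode: 05:39:03:21.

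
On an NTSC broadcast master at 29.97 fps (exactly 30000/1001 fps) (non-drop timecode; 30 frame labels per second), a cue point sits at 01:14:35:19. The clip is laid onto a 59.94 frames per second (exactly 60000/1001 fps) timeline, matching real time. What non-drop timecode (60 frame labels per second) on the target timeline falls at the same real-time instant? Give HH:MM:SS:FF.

Source frame index: (1×3600 + 14×60 + 35) × 30 + 19 = 134269.
Real time: 134269 / (30000/1001) = 134403269/30000 s.
Target frame: (134403269/30000) × (60000/1001) = 268538.
At 60 labels/s: frame 268538 → 01:14:35:38.

01:14:35:38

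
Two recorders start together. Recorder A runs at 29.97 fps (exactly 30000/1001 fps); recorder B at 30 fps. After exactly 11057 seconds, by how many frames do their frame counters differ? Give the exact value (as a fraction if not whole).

331710/1001 frames

A emits 30000/1001 × 11057 = 331710000/1001 frames; B emits 30 × 11057 = 331710.
Difference = 331710/1001 frames (≈ 331.3786); B is ahead of A.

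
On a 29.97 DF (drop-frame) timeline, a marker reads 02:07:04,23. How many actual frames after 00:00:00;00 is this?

228513

Complete 10-minute blocks: 12, each 17982 frames → 215784.
Remaining 7 whole minutes in the current block: 1800 + 6 × 1798 = 12588 frames.
Within the current minute: 4 × 30 + 23 − 2 = 141 (labels ;00/;01 skipped at this minute). Total = 215784 + 12588 + 141 = 228513.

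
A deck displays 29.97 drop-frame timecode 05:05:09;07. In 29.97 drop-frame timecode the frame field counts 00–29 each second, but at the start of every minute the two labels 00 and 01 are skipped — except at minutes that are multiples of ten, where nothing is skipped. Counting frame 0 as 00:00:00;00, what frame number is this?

Complete 10-minute blocks: 30, each 17982 frames → 539460.
Remaining 5 whole minutes in the current block: 1800 + 4 × 1798 = 8992 frames.
Within the current minute: 9 × 30 + 7 − 2 = 275 (labels ;00/;01 skipped at this minute). Total = 539460 + 8992 + 275 = 548727.

548727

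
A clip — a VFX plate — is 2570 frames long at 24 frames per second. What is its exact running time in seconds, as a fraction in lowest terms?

1285/12 seconds

Running time = 2570 ÷ (24) = 2570 × 1/24 = 1285/12 s.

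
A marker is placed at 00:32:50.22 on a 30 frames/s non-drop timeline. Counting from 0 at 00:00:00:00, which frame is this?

59122

Total seconds to the label: (0 × 3600 + 32 × 60 + 50) = 1970.
Frame index = 1970 × 30 + 22 = 59122.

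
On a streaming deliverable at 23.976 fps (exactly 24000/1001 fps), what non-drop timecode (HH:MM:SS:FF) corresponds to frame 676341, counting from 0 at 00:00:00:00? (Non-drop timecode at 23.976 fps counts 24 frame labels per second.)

676341 ÷ 24 = 28180 full seconds, remainder 21 frames.
28180 s = 7 h 49 min 40 s.
Timecode: 07:49:40:21.

07:49:40:21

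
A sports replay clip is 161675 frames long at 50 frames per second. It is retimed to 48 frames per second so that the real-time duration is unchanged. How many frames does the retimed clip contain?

Target frames = source frames × (target rate / source rate) = 161675 × (48)/(50) = 161675 × 24/25 = 155208.

155208 frames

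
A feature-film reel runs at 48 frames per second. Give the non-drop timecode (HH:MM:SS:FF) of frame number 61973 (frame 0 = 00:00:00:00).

61973 ÷ 48 = 1291 full seconds, remainder 5 frames.
1291 s = 0 h 21 min 31 s.
Timecode: 00:21:31:05.

00:21:31:05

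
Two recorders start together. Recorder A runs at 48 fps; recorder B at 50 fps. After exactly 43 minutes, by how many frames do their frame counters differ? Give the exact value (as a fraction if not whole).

43 min = 2580 s.
A emits 48 × 2580 = 123840 frames; B emits 50 × 2580 = 129000.
Difference = 5160 frames; B is ahead of A.

5160 frames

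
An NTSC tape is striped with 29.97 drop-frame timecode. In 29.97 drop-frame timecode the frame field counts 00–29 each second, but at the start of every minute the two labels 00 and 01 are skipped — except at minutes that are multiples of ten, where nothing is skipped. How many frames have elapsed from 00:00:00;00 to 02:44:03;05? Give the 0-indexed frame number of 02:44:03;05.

294999

As if non-drop at 30 labels/s: (2 × 3600 + 44 × 60 + 3) × 30 + 5 = 295295.
Minute boundaries passed: 164; those not divisible by 10: 164 − 16 = 148; dropped labels = 2 × 148 = 296.
Actual frame index = 295295 − 296 = 294999.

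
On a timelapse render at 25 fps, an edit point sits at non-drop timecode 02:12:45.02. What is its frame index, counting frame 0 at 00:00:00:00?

Total seconds to the label: (2 × 3600 + 12 × 60 + 45) = 7965.
Frame index = 7965 × 25 + 2 = 199127.

199127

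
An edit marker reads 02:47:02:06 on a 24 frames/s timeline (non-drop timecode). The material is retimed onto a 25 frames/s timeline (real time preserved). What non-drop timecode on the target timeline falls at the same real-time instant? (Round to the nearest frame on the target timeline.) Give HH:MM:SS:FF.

Source frame index: (2×3600 + 47×60 + 2) × 24 + 6 = 240534.
Real time: 240534 / (24) = 40089/4 s.
Target frame: (40089/4) × (25) = 1002225/4 ≈ 250556.250 → 250556.
At 25 labels/s: frame 250556 → 02:47:02:06.

02:47:02:06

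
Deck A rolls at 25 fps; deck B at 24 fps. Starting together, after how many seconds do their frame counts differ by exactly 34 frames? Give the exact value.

34 seconds

The gap grows by |24 − 25| = 1 frame per second.
Time for a 34-frame gap: 34 ÷ (1) = 34 s.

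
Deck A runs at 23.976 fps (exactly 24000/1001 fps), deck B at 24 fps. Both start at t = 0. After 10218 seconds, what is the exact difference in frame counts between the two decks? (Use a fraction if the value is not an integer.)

18864/77 frames

A emits 24000/1001 × 10218 = 18864000/77 frames; B emits 24 × 10218 = 245232.
Difference = 18864/77 frames (≈ 244.9870); B is ahead of A.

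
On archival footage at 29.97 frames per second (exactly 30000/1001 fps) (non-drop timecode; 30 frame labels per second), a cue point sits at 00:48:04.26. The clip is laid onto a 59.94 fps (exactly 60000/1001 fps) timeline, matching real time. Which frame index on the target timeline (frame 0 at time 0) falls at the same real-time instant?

frame 173092

Source frame index: (0×3600 + 48×60 + 4) × 30 + 26 = 86546.
Real time: 86546 / (30000/1001) = 43316273/15000 s.
Target frame: (43316273/15000) × (60000/1001) = 173092.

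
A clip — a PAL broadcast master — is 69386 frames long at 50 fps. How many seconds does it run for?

Running time = 69386 / (50) = 1387.72 s.

1387.72 seconds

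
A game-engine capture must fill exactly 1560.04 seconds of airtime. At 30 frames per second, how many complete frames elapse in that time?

Frames = 1560.04 × 30 = 234006/5 ≈ 46801.2000.
Complete frames: 46801.

46801 frames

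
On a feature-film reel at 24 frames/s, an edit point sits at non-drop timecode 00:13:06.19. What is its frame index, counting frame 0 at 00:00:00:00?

Total seconds to the label: (0 × 3600 + 13 × 60 + 6) = 786.
Frame index = 786 × 24 + 19 = 18883.

frame 18883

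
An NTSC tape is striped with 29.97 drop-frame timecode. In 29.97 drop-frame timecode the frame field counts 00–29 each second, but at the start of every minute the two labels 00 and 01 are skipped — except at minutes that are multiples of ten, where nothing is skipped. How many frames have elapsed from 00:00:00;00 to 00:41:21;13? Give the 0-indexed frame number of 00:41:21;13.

Complete 10-minute blocks: 4, each 17982 frames → 71928.
Remaining 1 whole minute in the current block: 1800 + 0 × 1798 = 1800 frames.
Within the current minute: 21 × 30 + 13 − 2 = 641 (labels ;00/;01 skipped at this minute). Total = 71928 + 1800 + 641 = 74369.

74369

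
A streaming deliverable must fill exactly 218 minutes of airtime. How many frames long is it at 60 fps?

218 min = 13080 s.
Frames = 13080 × 60 = 784800.

784800 frames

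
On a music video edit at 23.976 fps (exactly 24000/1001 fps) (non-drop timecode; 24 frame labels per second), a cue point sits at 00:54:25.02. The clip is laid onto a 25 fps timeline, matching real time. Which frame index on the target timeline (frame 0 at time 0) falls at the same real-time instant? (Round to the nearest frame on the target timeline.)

frame 81709

Source frame index: (0×3600 + 54×60 + 25) × 24 + 2 = 78362.
Real time: 78362 / (24000/1001) = 39220181/12000 s.
Target frame: (39220181/12000) × (25) = 39220181/480 ≈ 81708.710 → 81709.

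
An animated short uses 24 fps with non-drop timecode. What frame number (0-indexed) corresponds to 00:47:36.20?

Total seconds to the label: (0 × 3600 + 47 × 60 + 36) = 2856.
Frame index = 2856 × 24 + 20 = 68564.

frame 68564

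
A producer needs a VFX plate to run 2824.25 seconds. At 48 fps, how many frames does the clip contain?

Frames = 2824.25 × 48 = 135564.

135564 frames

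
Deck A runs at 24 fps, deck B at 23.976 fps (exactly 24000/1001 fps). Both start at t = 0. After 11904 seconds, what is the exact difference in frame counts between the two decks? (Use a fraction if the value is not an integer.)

285696/1001 frames

A emits 24 × 11904 = 285696 frames; B emits 24000/1001 × 11904 = 285696000/1001.
Difference = 285696/1001 frames (≈ 285.4106); B is behind A.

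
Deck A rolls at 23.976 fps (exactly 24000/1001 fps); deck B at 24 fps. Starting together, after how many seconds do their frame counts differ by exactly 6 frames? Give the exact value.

250.25 seconds

The gap grows by |24 − 24000/1001| = 24/1001 frames per second.
Time for a 6-frame gap: 6 ÷ (24/1001) = 250.25 s.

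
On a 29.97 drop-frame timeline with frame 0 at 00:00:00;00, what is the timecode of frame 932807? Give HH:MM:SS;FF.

08:38:44;21

Each 10-minute DF block holds 10 × 60 × 30 − 9 × 2 = 17982 frames. 932807 ÷ 17982 → 51 full blocks, remainder 15725.
Within the partial block the first minute is 1800 frames and each further minute 1798, so 8 further minute boundaries passed. Total skipped labels = 18 × 51 + 2 × 8 = 934.
Non-drop label index = 932807 + 934 = 933741; at 30 labels/s that is 08:38:44:21, i.e. DF 08:38:44;21.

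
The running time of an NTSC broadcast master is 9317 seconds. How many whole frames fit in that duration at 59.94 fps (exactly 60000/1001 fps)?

Frames = 9317 × 60000/1001 = 7260000/13 ≈ 558461.5385.
Complete frames: 558461.

558461 frames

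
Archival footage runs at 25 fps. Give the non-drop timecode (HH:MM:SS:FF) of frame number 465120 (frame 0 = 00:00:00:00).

05:10:04:20

465120 ÷ 25 = 18604 full seconds, remainder 20 frames.
18604 s = 5 h 10 min 4 s.
Timecode: 05:10:04:20.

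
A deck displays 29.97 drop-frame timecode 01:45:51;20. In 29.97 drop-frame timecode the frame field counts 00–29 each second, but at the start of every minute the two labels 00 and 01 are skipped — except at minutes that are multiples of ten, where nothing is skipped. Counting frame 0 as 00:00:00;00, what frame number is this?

As if non-drop at 30 labels/s: (1 × 3600 + 45 × 60 + 51) × 30 + 20 = 190550.
Minute boundaries passed: 105; those not divisible by 10: 105 − 10 = 95; dropped labels = 2 × 95 = 190.
Actual frame index = 190550 − 190 = 190360.

190360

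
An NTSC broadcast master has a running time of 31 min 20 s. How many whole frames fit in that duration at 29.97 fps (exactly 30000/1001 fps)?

56343 frames

31 min 20 s = 1880 s.
Frames = 1880 × 30000/1001 = 56400000/1001 ≈ 56343.6563.
Complete frames: 56343.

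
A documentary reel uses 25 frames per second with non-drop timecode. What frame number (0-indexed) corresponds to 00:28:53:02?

43327

Total seconds to the label: (0 × 3600 + 28 × 60 + 53) = 1733.
Frame index = 1733 × 25 + 2 = 43327.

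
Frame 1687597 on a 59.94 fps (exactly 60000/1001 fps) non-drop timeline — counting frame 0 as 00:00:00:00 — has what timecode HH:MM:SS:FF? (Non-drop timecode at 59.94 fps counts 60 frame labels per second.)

07:48:46:37

1687597 ÷ 60 = 28126 full seconds, remainder 37 frames.
28126 s = 7 h 48 min 46 s.
Timecode: 07:48:46:37.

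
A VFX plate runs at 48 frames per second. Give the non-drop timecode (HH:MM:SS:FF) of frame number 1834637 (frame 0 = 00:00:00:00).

1834637 ÷ 48 = 38221 full seconds, remainder 29 frames.
38221 s = 10 h 37 min 1 s.
Timecode: 10:37:01:29.

10:37:01:29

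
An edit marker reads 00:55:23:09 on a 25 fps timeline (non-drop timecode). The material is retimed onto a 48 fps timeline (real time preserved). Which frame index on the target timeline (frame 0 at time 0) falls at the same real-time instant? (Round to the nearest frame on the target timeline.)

frame 159521

Source frame index: (0×3600 + 55×60 + 23) × 25 + 9 = 83084.
Real time: 83084 / (25) = 83084/25 s.
Target frame: (83084/25) × (48) = 3988032/25 ≈ 159521.280 → 159521.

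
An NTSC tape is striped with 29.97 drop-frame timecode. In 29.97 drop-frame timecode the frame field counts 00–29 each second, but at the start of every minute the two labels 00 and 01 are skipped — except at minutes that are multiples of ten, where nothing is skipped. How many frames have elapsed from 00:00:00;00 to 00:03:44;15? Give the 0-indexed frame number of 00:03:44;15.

As if non-drop at 30 labels/s: (0 × 3600 + 3 × 60 + 44) × 30 + 15 = 6735.
Minute boundaries passed: 3; those not divisible by 10: 3 − 0 = 3; dropped labels = 2 × 3 = 6.
Actual frame index = 6735 − 6 = 6729.

6729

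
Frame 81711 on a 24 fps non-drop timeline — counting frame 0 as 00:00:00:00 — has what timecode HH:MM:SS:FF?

81711 ÷ 24 = 3404 full seconds, remainder 15 frames.
3404 s = 0 h 56 min 44 s.
Timecode: 00:56:44:15.

00:56:44:15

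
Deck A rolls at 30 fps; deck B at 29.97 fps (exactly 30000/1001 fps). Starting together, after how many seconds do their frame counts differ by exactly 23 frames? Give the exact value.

The gap grows by |30000/1001 − 30| = 30/1001 frames per second.
Time for a 23-frame gap: 23 ÷ (30/1001) = 23023/30 s.

23023/30 seconds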